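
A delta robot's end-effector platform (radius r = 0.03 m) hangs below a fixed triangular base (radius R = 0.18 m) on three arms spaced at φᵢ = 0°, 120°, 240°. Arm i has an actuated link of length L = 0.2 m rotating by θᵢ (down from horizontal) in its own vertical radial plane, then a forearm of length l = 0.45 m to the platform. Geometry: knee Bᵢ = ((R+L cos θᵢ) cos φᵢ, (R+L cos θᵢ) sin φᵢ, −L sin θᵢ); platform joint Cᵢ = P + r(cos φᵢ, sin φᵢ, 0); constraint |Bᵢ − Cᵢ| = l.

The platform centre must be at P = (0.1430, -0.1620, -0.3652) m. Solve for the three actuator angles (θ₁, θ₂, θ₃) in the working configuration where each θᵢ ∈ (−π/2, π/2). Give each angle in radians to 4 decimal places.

φ1=0.0° → target in arm frame (0.1430, -0.1620)
  A cos θ + B sin θ = C:  0.0070·cos θ + -0.3652·sin θ = 0.0071
  γ=atan2(-0.3652,0.0070)=-1.5516;  ψ=arccos(0.0194)=1.5514;  θ1=γ+ψ≈-0.0002
rotate P by −φ2: (-0.2118, -0.0428, -0.3652)
  e−x'=0.3618;  (l²−L²−(e−x')²−y'²−z²)/2L = -0.2590
  θ2 = atan2(B,A) + arccos(C/0.5141) = 1.3088
arm 3 (φ=240.0°): x'=0.0688, y'=0.2048
  A cos θ + B sin θ = C:  0.0812·cos θ + -0.3652·sin θ = -0.0486
  θ3 = atan2(B,A) + arccos(C/0.3741) = 0.3490

θ₁ = -0.0002, θ₂ = 1.3088, θ₃ = 0.3490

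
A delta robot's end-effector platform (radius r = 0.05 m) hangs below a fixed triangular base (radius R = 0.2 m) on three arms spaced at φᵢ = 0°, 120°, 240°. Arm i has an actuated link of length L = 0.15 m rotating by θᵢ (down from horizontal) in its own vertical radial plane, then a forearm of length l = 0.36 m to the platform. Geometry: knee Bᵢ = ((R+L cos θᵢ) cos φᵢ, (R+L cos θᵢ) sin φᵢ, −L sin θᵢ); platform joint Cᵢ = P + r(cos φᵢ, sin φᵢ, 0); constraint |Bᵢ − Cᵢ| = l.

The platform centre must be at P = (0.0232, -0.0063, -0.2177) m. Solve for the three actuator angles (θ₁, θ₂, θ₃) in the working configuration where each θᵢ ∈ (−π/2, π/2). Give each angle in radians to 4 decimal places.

θ₁ = -0.0873, θ₂ = 0.2617, θ₃ = 0.1746

arm 1 (φ=0.0°): x'=0.0232, y'=-0.0063
  A cos θ + B sin θ = C:  0.1268·cos θ + -0.2177·sin θ = 0.1453
  θ1 = atan2(B,A) + arccos(C/0.2519) = -0.0873
rotate P by −φ2: (-0.0171, -0.0169, -0.2177)
  A cos θ + B sin θ = C:  0.1671·cos θ + -0.2177·sin θ = 0.1050
  γ=atan2(-0.2177,0.1671)=-0.9163;  ψ=arccos(0.3828)=1.1780;  θ2=γ+ψ≈0.2617
arm 3 (φ=240.0°): x'=-0.0061, y'=0.0232
  A cos θ + B sin θ = C:  0.1561·cos θ + -0.2177·sin θ = 0.1160
  √(A²+B²)=0.2679;  θ3 = -0.9486+1.1232 ≈ 0.1746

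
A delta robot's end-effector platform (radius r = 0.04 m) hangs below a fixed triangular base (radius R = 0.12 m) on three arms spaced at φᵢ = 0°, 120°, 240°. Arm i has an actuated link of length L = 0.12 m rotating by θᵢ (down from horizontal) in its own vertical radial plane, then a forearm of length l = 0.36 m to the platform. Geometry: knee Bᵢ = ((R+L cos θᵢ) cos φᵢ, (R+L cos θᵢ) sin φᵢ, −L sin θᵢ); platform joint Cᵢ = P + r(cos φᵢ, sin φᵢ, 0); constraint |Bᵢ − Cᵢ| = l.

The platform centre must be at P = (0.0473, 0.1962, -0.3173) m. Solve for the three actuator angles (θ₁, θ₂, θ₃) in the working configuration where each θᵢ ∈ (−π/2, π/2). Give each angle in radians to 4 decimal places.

arm 1 (φ=0.0°): x'=0.0473, y'=0.1962
  A cos θ + B sin θ = C:  0.0327·cos θ + -0.3173·sin θ = -0.1043
  γ=atan2(-0.3173,0.0327)=-1.4681;  ψ=arccos(-0.3271)=1.9041;  θ1=γ+ψ≈0.4360
φ2=120.0° → target in arm frame (0.1463, -0.1391)
  e−x'=-0.0663;  (l²−L²−(e−x')²−y'²−z²)/2L = -0.0384
  θ2 = atan2(B,A) + arccos(C/0.3241) = -0.0872
arm 3 (φ=240.0°): x'=-0.1936, y'=-0.0571
  A cos θ + B sin θ = C:  0.2736·cos θ + -0.3173·sin θ = -0.2649
  √(A²+B²)=0.4189;  θ3 = -0.8593+2.2554 ≈ 1.3961

θ₁ = 0.4360, θ₂ = -0.0872, θ₃ = 1.3961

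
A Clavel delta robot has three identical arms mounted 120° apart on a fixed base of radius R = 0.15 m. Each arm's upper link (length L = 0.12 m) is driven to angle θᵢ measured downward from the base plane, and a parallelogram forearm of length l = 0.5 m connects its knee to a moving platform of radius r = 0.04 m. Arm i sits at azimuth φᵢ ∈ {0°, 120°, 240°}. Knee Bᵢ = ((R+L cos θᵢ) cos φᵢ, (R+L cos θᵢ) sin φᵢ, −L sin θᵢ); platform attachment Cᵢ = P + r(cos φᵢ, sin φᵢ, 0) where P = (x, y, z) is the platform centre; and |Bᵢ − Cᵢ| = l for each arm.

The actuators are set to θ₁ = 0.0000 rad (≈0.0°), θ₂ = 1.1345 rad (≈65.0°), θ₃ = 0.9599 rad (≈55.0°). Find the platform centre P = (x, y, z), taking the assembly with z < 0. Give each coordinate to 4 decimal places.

φ1=0.0°: virtual centre (0.2300, 0.0000, 0.0000), radius l
arm 2 at φ=120.0°: e+L cos θ2 = 0.1607;  centre 2 = (-0.0804, 0.1392, -0.1088)
arm 3 at φ=240.0°: e+L cos θ3 = 0.1788;  centre 3 = (-0.0894, -0.1549, -0.0983)
|centre ₂|²−|centre ₁|² = -0.0152;  |centre ₃|²−|centre ₁|² = -0.0113
plane₁₂: -0.6207x+0.2784y+-0.2175z = -0.0152
Cramer: x(z) = 0.0212-0.3299z;  y(z) = -0.0074+0.0457z
into |P−centre ₁|² = l²: 1.1109z² + 0.1371z + -0.2064 = 0;  Δ = 0.9358;  z = -0.4971 or 0.3737 → z<0 root = -0.4971
x = 0.1852, y = -0.0302

(0.1852, -0.0302, -0.4971)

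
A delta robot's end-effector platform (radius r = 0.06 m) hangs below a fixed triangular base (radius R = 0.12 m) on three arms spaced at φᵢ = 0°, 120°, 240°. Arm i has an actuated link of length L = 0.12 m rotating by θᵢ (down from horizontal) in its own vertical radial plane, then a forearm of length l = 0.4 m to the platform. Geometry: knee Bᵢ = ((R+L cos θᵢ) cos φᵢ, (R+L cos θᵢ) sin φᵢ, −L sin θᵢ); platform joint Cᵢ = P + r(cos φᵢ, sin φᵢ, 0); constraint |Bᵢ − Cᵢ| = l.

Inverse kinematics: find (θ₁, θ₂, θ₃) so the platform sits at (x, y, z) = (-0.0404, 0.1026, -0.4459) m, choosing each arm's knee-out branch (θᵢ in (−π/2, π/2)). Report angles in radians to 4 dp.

φ1=0.0° → target in arm frame (-0.0404, 0.1026)
  A=0.1004, B=-0.4459, C=(l²−L²−A²−y'²−z²)/(2L)=-0.3076
  √(A²+B²)=0.4571;  θ1 = -1.3493+2.3092 ≈ 0.9598
arm 2 (φ=120.0°): x'=0.1091, y'=-0.0163
  e−x'=-0.0491;  (l²−L²−(e−x')²−y'²−z²)/2L = -0.2329
  γ=atan2(-0.4459,-0.0491)=-1.6804;  ψ=arccos(-0.5192)=2.1167;  θ2=γ+ψ≈0.4364
rotate P by −φ3: (-0.0687, -0.0863, -0.4459)
  A=0.1287, B=-0.4459, C=(l²−L²−A²−y'²−z²)/(2L)=-0.3218
  γ=atan2(-0.4459,0.1287)=-1.2899;  ψ=arccos(-0.6933)=2.3369;  θ3=γ+ψ≈1.0470

θ₁ = 0.9598, θ₂ = 0.4364, θ₃ = 1.0470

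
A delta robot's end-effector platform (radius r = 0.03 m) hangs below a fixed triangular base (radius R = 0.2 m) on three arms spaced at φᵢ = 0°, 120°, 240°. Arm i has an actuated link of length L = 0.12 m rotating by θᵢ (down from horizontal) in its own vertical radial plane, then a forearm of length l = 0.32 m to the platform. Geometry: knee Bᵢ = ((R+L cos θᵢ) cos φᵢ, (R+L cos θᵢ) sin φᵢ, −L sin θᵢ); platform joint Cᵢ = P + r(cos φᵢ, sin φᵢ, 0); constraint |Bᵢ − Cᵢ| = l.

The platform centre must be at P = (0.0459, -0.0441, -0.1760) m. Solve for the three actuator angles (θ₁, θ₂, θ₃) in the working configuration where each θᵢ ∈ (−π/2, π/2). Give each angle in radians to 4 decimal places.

θ₁ = -0.2611, θ₂ = 0.8729, θ₃ = 0.1743

rotate P by −φ1: (0.0459, -0.0441, -0.1760)
  A=0.1241, B=-0.1760, C=(l²−L²−A²−y'²−z²)/(2L)=0.1653
  θ1 = atan2(B,A) + arccos(C/0.2154) = -0.2611
rotate P by −φ2: (-0.0611, -0.0177, -0.1760)
  e−x'=0.2311;  (l²−L²−(e−x')²−y'²−z²)/2L = 0.0137
  √(A²+B²)=0.2905;  θ2 = -0.6508+1.5237 ≈ 0.8729
arm 3 (φ=240.0°): x'=0.0152, y'=0.0618
  A=0.1548, B=-0.1760, C=(l²−L²−A²−y'²−z²)/(2L)=0.1219
  γ=atan2(-0.1760,0.1548)=-0.8495;  ψ=arccos(0.5201)=1.0238;  θ3=γ+ψ≈0.1743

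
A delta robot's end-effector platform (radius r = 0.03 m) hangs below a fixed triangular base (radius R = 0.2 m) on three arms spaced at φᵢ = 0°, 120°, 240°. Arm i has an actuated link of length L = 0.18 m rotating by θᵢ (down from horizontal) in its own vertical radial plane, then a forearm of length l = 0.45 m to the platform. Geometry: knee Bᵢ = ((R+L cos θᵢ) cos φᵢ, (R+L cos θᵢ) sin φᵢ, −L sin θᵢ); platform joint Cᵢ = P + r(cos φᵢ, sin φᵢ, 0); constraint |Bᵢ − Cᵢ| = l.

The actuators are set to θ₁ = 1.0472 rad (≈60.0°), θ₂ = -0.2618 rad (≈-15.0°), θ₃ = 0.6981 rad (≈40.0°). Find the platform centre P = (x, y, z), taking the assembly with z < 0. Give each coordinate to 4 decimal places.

(-0.1257, 0.1103, -0.3599)

φ1=0.0°: virtual centre (0.2600, 0.0000, -0.1559), radius l
arm 2 at φ=120.0°: (R−r)+L cos θ2 = 0.3439;  centre 2 = (-0.1719, 0.2978, 0.0466)
arm 3 at φ=240.0°: (R−r)+L cos θ3 = 0.3079;  centre 3 = (-0.1539, -0.2666, -0.1157)
eliminate P² terms by subtracting sphere 1 from 2 and 3
linear system: -0.8639x+0.5956y = 0.0285−0.4049z; -0.8279x+-0.5333y = 0.0163−0.0804z
det = 0.9538;  x = -0.0261+0.2766z,  y = 0.0100+-0.2787z
quadratic in z: (1.1542)z²+(0.1479)z+(-0.0962)=0, √Δ=0.6828 → z ∈ {-0.3599, 0.2317}; z = -0.3599 (taking z<0)
x = -0.1257, y = 0.1103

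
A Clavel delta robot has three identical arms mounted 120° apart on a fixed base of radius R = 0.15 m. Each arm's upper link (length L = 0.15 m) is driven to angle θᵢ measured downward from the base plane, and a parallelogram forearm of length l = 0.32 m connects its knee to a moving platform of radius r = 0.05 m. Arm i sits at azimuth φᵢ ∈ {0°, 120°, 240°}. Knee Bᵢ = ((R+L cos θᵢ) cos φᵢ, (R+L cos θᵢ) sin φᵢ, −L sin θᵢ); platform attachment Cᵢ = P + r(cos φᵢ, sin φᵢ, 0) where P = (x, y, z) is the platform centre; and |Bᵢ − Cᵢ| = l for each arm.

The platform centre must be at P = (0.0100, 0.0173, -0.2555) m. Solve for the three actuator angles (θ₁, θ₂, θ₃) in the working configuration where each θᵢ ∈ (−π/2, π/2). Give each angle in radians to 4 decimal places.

arm 1 (φ=0.0°): x'=0.0100, y'=0.0173
  A=0.0900, B=-0.2555, C=(l²−L²−A²−y'²−z²)/(2L)=0.0207
  θ1 = atan2(B,A) + arccos(C/0.2709) = 0.2621
rotate P by −φ2: (0.0100, -0.0173, -0.2555)
  A=0.0900, B=-0.2555, C=(l²−L²−A²−y'²−z²)/(2L)=0.0207
  γ=atan2(-0.2555,0.0900)=-1.2321;  ψ=arccos(0.0765)=1.4942;  θ2=γ+ψ≈0.2622
rotate P by −φ3: (-0.0200, 0.0000, -0.2555)
  A=0.1200, B=-0.2555, C=(l²−L²−A²−y'²−z²)/(2L)=0.0007
  √(A²+B²)=0.2823;  θ3 = -1.1318+1.5682 ≈ 0.4364

θ₁ = 0.2621, θ₂ = 0.2622, θ₃ = 0.4364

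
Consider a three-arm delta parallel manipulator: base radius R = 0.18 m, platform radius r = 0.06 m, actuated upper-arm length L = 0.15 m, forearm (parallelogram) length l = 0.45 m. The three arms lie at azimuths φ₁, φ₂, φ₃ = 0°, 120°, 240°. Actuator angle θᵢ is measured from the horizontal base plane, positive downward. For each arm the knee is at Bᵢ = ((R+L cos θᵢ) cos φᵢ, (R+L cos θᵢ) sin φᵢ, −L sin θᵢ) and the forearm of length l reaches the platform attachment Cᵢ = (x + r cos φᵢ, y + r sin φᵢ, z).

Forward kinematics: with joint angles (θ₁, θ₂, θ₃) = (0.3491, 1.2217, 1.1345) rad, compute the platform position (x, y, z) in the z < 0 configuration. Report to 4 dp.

(0.1504, -0.0156, -0.4872)

arm 1 at φ=0.0°: (R−r)+L cos θ1 = 0.2610;  O1 = (0.2610, 0.0000, -0.0513)
O2 = (0.1713·cos120.0°, 0.1713·sin120.0°, -0.1410) = (-0.0857, 0.1484, -0.1410)
φ3=240.0°: virtual centre (-0.0917, -0.1588, -0.1359), radius l
subtract pairs → two planes through P
linear system: -0.6932x+0.2967y = -0.0215−-0.1793z; -0.7053x+-0.3176y = -0.0186−-0.1693z
Cramer: x(z) = 0.0288-0.2496z;  y(z) = -0.0053+0.0212z
into |P−O₁|² = l²: 1.0627z² + 0.2183z + -0.1459 = 0;  Δ = 0.6680;  z = -0.4872 or 0.2818 → z<0 root = -0.4872
x = 0.1504, y = -0.0156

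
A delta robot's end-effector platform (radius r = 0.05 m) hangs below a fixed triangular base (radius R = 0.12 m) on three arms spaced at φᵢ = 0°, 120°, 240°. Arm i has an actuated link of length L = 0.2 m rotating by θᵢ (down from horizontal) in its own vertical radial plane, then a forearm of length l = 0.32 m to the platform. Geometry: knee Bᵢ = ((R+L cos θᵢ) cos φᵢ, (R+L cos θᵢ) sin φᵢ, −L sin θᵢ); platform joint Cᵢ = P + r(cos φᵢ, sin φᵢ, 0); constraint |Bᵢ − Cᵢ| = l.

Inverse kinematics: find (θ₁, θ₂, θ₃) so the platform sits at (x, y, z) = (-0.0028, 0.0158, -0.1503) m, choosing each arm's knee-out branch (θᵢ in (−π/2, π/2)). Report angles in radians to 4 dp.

θ₁ = -0.0875, θ₂ = -0.2615, θ₃ = -0.0003

arm 1 (φ=0.0°): x'=-0.0028, y'=0.0158
  A=0.0728, B=-0.1503, C=(l²−L²−A²−y'²−z²)/(2L)=0.0857
  γ=atan2(-0.1503,0.0728)=-1.1197;  ψ=arccos(0.5129)=1.0323;  θ1=γ+ψ≈-0.0875
φ2=120.0° → target in arm frame (0.0151, -0.0055)
  e−x'=0.0549;  (l²−L²−(e−x')²−y'²−z²)/2L = 0.0919
  √(A²+B²)=0.1600;  θ2 = -1.2205+0.9590 ≈ -0.2615
rotate P by −φ3: (-0.0123, -0.0103, -0.1503)
  e−x'=0.0823;  (l²−L²−(e−x')²−y'²−z²)/2L = 0.0823
  θ3 = atan2(B,A) + arccos(C/0.1713) = -0.0003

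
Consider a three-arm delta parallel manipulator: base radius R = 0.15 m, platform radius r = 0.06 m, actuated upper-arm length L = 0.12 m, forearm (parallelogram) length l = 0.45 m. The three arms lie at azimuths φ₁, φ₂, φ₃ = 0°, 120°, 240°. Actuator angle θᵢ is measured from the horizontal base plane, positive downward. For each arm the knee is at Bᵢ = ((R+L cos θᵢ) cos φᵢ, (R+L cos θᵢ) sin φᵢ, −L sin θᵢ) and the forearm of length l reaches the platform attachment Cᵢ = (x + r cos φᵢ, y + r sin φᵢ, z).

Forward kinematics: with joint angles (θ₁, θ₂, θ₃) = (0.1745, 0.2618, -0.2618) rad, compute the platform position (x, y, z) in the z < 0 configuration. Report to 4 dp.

(-0.0260, -0.0694, -0.3987)

O1 = (0.2082·cos0.0°, 0.2082·sin0.0°, -0.0208) = (0.2082, 0.0000, -0.0208)
O2 = (0.2059·cos120.0°, 0.2059·sin120.0°, -0.0311) = (-0.1030, 0.1783, -0.0311)
φ3=240.0°: virtual centre (-0.1030, -0.1783, 0.0311), radius l
subtract pairs → two planes through P
plane₁₂: -0.6223x+0.3566y+-0.0204z = -0.0004
Cramer: x(z) = 0.0007+0.0670z;  y(z) = 0.0000+0.1742z
sphere 1 gives Az²+Bz+C=0 with A=1.0348, B=0.0139, C=-0.1590;  B²−4AC=0.6583;  roots -0.3987, 0.3853;  negative root z = -0.3987
x = -0.0260, y = -0.0694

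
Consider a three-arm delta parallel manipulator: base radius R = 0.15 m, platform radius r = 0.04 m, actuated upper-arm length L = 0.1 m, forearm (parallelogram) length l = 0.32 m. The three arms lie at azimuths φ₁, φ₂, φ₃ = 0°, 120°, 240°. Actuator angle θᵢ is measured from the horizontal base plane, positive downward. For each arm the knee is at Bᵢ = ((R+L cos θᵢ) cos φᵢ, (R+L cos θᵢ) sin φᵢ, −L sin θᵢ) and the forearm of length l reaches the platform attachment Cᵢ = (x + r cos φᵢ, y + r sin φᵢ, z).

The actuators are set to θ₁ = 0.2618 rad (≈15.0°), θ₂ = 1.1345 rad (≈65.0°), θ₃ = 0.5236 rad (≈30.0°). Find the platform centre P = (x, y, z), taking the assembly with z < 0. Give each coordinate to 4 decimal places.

arm 1 at φ=0.0°: e+L cos θ1 = 0.2066;  O1 = (0.2066, 0.0000, -0.0259)
O2 = (0.1523·cos120.0°, 0.1523·sin120.0°, -0.0906) = (-0.0761, 0.1319, -0.0906)
arm 3 at φ=240.0°: e+L cos θ3 = 0.1966;  O3 = (-0.0983, -0.1703, -0.0500)
subtract pairs → two planes through P
[-0.5654 0.2637 -0.1295]·P = -0.0120;  [-0.6098 -0.3405 -0.0482]·P = -0.0022
det = 0.3534;  x = 0.0132+-0.1608z,  y = -0.0171+0.1463z
into |P−O₁|² = l²: 1.0473z² + 0.1090z + -0.0640 = 0;  Δ = 0.2801;  z = -0.3047 or 0.2006 → z<0 root = -0.3047
x = 0.0622, y = -0.0617

(0.0622, -0.0617, -0.3047)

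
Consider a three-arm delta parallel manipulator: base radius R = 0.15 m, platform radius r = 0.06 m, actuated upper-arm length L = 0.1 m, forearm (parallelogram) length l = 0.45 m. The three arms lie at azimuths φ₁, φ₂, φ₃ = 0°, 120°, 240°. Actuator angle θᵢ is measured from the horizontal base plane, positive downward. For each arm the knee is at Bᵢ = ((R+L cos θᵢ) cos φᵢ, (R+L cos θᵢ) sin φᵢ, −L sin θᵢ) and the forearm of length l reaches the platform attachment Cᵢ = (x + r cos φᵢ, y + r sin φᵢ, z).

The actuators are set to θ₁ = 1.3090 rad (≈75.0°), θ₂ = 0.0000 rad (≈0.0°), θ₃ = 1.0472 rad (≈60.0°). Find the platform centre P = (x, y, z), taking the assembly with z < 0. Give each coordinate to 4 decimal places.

φ1=0.0°: virtual centre (0.1159, 0.0000, -0.0966), radius l
O2 = (0.1900·cos120.0°, 0.1900·sin120.0°, 0.0000) = (-0.0950, 0.1645, 0.0000)
O3 = (0.1400·cos240.0°, 0.1400·sin240.0°, -0.0866) = (-0.0700, -0.1212, -0.0866)
eliminate P² terms by subtracting sphere 1 from 2 and 3
[-0.4218 0.3291 0.1932]·P = 0.0133;  [-0.3718 -0.2425 0.0200]·P = 0.0043
det = 0.2246;  x = -0.0208+0.2378z,  y = 0.0139+-0.2822z
quadratic in z: (1.1362)z²+(0.1203)z+(-0.1743)=0, √Δ=0.8981 → z ∈ {-0.4482, 0.3423}; z = -0.4482 (taking z<0)
x = -0.1274, y = 0.1404

(-0.1274, 0.1404, -0.4482)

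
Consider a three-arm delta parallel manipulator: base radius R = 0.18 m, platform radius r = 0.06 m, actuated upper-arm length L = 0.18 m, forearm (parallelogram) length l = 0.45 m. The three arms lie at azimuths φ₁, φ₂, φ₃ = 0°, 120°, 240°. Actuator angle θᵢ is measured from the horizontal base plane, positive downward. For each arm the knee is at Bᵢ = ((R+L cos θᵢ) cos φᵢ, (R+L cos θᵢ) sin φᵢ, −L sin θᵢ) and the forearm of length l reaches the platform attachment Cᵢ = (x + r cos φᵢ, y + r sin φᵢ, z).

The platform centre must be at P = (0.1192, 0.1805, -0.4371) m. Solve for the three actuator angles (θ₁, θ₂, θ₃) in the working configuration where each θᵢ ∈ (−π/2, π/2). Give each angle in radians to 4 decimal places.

θ₁ = 0.3490, θ₂ = 0.4365, θ₃ = 1.3963

rotate P by −φ1: (0.1192, 0.1805, -0.4371)
  A cos θ + B sin θ = C:  0.0008·cos θ + -0.4371·sin θ = -0.1487
  θ1 = atan2(B,A) + arccos(C/0.4371) = 0.3490
rotate P by −φ2: (0.0967, -0.1935, -0.4371)
  e−x'=0.0233;  (l²−L²−(e−x')²−y'²−z²)/2L = -0.1637
  γ=atan2(-0.4371,0.0233)=-1.5176;  ψ=arccos(-0.3740)=1.9541;  θ2=γ+ψ≈0.4365
rotate P by −φ3: (-0.2159, 0.0130, -0.4371)
  e−x'=0.3359;  (l²−L²−(e−x')²−y'²−z²)/2L = -0.3721
  γ=atan2(-0.4371,0.3359)=-0.9156;  ψ=arccos(-0.6750)=2.3118;  θ3=γ+ψ≈1.3963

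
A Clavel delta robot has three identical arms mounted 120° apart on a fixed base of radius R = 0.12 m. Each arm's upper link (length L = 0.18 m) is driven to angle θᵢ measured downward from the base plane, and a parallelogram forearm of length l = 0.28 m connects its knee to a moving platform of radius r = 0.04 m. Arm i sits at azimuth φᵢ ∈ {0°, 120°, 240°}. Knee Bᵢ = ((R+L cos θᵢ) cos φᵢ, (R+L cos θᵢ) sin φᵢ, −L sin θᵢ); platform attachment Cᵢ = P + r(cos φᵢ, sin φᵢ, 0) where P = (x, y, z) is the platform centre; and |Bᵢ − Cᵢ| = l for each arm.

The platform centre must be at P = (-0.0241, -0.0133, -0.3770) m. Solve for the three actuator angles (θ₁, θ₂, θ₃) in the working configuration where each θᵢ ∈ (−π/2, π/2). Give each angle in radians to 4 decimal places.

arm 1 (φ=0.0°): x'=-0.0241, y'=-0.0133
  A=0.1041, B=-0.3770, C=(l²−L²−A²−y'²−z²)/(2L)=-0.2976
  θ1 = atan2(B,A) + arccos(C/0.3911) = 1.1342
φ2=120.0° → target in arm frame (0.0005, 0.0275)
  e−x'=0.0795;  (l²−L²−(e−x')²−y'²−z²)/2L = -0.2867
  θ2 = atan2(B,A) + arccos(C/0.3853) = 1.0469
arm 3 (φ=240.0°): x'=0.0236, y'=-0.0142
  A cos θ + B sin θ = C:  0.0564·cos θ + -0.3770·sin θ = -0.2764
  θ3 = atan2(B,A) + arccos(C/0.3812) = 0.9599

θ₁ = 1.1342, θ₂ = 1.0469, θ₃ = 0.9599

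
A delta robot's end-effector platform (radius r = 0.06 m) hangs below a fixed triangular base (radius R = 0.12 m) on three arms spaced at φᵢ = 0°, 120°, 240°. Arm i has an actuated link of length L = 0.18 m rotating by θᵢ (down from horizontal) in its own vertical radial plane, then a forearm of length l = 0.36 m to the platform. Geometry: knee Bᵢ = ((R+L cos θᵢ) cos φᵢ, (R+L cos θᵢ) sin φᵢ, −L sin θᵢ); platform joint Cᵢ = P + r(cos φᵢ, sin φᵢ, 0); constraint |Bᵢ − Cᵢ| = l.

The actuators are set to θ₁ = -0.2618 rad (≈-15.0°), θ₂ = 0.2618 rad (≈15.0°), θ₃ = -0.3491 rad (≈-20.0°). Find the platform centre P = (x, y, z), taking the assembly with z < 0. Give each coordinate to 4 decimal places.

(0.0270, -0.0641, -0.2410)

arm 1 at φ=0.0°: e+L cos θ1 = 0.2339;  O1 = (0.2339, 0.0000, 0.0466)
φ2=120.0°: virtual centre (-0.1169, 0.2025, -0.0466), radius l
arm 3 at φ=240.0°: e+L cos θ3 = 0.2291;  O3 = (-0.1146, -0.1984, 0.0616)
subtract pairs → two planes through P
plane₁₂: -0.7016x+0.4051y+-0.1864z = 0.0000
Cramer: x(z) = 0.0004-0.1103z;  y(z) = 0.0007+0.2691z
sphere 1 gives Az²+Bz+C=0 with A=1.0846, B=-0.0413, C=-0.0729;  B²−4AC=0.3181;  roots -0.2410, 0.2791;  negative root z = -0.2410
x = 0.0270, y = -0.0641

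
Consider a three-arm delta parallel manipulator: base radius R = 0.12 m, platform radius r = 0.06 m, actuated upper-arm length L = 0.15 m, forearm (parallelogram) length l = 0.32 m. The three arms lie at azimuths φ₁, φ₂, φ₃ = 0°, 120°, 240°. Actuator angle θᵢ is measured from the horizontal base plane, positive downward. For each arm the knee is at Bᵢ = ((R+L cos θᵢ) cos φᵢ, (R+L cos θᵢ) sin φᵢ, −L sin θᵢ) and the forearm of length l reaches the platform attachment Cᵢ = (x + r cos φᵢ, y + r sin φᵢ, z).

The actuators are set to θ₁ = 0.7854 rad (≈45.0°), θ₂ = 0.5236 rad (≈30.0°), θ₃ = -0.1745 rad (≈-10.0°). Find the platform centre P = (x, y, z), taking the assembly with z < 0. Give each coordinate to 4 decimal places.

(-0.0906, -0.0825, -0.2785)

φ1=0.0°: virtual centre (0.1661, 0.0000, -0.1061), radius l
S2 = (0.1899·cos120.0°, 0.1899·sin120.0°, -0.0750) = (-0.0950, 0.1645, -0.0750)
S3 = (0.2077·cos240.0°, 0.2077·sin240.0°, 0.0260) = (-0.1039, -0.1799, 0.0260)
|S₂|²−|S₁|² = 0.0029;  |S₃|²−|S₁|² = 0.0050
linear system: -0.5220x+0.3289y = 0.0029−0.0621z; -0.5399x+-0.3598y = 0.0050−0.2642z
Cramer: x(z) = -0.0073+0.2990z;  y(z) = -0.0029+0.2857z
into |P−S₁|² = l²: 1.1710z² + 0.1068z + -0.0611 = 0;  Δ = 0.2975;  z = -0.2785 or 0.1873 → z<0 root = -0.2785
x = -0.0906, y = -0.0825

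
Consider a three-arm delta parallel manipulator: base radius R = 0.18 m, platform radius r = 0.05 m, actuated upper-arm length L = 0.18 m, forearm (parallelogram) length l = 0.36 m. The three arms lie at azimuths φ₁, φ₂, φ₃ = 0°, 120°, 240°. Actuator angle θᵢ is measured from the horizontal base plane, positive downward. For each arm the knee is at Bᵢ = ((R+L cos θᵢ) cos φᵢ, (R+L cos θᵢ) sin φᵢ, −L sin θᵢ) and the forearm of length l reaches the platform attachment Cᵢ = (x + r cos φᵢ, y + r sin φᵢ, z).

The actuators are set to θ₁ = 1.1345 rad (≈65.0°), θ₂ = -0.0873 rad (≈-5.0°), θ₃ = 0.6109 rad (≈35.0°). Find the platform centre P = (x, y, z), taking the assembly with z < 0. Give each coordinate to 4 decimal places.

(-0.1255, 0.0707, -0.2841)

φ1=0.0°: virtual centre (0.2061, 0.0000, -0.1631), radius l
arm 2 at φ=120.0°: (R−r)+L cos θ2 = 0.3093;  centre 2 = (-0.1547, 0.2679, 0.0157)
φ3=240.0°: virtual centre (-0.1387, -0.2403, -0.1032), radius l
subtract pairs → two planes through P
linear system: -0.7214x+0.5357y = 0.0268−0.3577z; -0.6896x+-0.4805y = 0.0186−0.1198z
det = 0.7161;  x = -0.0319+0.3296z,  y = 0.0072+-0.2237z
sphere 1 gives Az²+Bz+C=0 with A=1.1587, B=0.1662, C=-0.0463;  B²−4AC=0.2423;  roots -0.2841, 0.1407;  negative root z = -0.2841
x = -0.1255, y = 0.0707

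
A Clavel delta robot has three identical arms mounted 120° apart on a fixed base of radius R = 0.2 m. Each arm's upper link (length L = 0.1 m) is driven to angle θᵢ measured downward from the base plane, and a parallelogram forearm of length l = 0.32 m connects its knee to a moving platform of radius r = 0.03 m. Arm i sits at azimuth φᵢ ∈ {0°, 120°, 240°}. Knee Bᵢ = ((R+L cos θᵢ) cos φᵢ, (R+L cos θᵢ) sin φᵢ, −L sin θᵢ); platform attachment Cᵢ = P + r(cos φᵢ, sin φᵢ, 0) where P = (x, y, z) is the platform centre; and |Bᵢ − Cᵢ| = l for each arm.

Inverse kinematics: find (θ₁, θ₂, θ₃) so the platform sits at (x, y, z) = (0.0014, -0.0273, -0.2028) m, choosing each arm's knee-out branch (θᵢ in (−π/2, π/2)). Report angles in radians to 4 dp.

θ₁ = 0.2612, θ₂ = 0.5242, θ₃ = -0.0003

rotate P by −φ1: (0.0014, -0.0273, -0.2028)
  e−x'=0.1686;  (l²−L²−(e−x')²−y'²−z²)/2L = 0.1105
  γ=atan2(-0.2028,0.1686)=-0.8772;  ψ=arccos(0.4190)=1.1384;  θ1=γ+ψ≈0.2612
φ2=120.0° → target in arm frame (-0.0243, 0.0124)
  e−x'=0.1943;  (l²−L²−(e−x')²−y'²−z²)/2L = 0.0667
  γ=atan2(-0.2028,0.1943)=-0.8067;  ψ=arccos(0.2376)=1.3309;  θ2=γ+ψ≈0.5242
arm 3 (φ=240.0°): x'=0.0229, y'=0.0149
  A=0.1471, B=-0.2028, C=(l²−L²−A²−y'²−z²)/(2L)=0.1471
  γ=atan2(-0.2028,0.1471)=-0.9434;  ψ=arccos(0.5873)=0.9431;  θ3=γ+ψ≈-0.0003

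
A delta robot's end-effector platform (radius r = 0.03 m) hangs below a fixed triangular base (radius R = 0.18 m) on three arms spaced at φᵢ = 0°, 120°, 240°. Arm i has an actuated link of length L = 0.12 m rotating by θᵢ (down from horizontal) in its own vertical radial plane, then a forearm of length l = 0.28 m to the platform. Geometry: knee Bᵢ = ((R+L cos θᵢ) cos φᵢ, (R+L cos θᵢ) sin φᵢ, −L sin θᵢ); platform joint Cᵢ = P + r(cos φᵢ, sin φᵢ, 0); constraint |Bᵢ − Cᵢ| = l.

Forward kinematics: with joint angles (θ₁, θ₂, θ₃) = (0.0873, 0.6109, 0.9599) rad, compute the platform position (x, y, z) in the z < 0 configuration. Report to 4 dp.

(0.0491, 0.0259, -0.1812)

φ1=0.0°: virtual centre (0.2695, 0.0000, -0.0105), radius l
φ2=120.0°: virtual centre (-0.1241, 0.2150, -0.0688), radius l
O3 = (0.2188·cos240.0°, 0.2188·sin240.0°, -0.0983) = (-0.1094, -0.1895, -0.0983)
subtract pairs → two planes through P
[-0.7874 0.4301 -0.1167]·P = -0.0064;  [-0.7579 -0.3790 -0.1757]·P = -0.0152
det = 0.6244;  x = 0.0143+-0.1919z,  y = 0.0114+-0.0798z
sphere 1 gives Az²+Bz+C=0 with A=1.0432, B=0.1170, C=-0.0130;  B²−4AC=0.0681;  roots -0.1812, 0.0690;  negative root z = -0.1812
x = 0.0491, y = 0.0259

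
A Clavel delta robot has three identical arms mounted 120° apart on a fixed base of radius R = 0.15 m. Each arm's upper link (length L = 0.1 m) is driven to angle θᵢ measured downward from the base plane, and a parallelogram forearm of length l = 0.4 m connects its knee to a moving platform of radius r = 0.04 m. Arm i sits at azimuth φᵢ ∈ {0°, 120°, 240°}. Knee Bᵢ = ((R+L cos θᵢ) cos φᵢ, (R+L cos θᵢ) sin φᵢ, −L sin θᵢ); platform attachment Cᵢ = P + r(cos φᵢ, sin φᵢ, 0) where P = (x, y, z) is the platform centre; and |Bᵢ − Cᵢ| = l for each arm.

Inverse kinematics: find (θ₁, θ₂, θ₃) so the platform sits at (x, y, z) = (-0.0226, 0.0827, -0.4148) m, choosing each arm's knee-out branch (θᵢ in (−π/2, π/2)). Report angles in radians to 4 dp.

θ₁ = 0.8723, θ₂ = 0.3488, θ₃ = 1.0467

arm 1 (φ=0.0°): x'=-0.0226, y'=0.0827
  A=0.1326, B=-0.4148, C=(l²−L²−A²−y'²−z²)/(2L)=-0.2324
  θ1 = atan2(B,A) + arccos(C/0.4355) = 0.8723
arm 2 (φ=120.0°): x'=0.0829, y'=-0.0218
  A cos θ + B sin θ = C:  0.0271·cos θ + -0.4148·sin θ = -0.1163
  θ2 = atan2(B,A) + arccos(C/0.4157) = 0.3488
φ3=240.0° → target in arm frame (-0.0603, -0.0609)
  e−x'=0.1703;  (l²−L²−(e−x')²−y'²−z²)/2L = -0.2739
  γ=atan2(-0.4148,0.1703)=-1.1812;  ψ=arccos(-0.6108)=2.2279;  θ3=γ+ψ≈1.0467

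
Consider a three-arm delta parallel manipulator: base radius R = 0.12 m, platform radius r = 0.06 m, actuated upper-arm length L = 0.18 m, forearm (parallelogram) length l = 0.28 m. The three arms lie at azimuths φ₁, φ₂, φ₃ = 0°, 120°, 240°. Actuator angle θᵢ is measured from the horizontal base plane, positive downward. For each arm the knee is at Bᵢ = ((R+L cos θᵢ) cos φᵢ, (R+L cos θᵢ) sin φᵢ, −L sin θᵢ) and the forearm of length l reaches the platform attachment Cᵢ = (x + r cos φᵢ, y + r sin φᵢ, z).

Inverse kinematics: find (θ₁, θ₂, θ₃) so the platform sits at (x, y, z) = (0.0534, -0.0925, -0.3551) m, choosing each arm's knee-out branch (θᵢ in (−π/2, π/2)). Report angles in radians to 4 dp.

θ₁ = 0.7852, θ₂ = 1.3088, θ₃ = 0.7852

arm 1 (φ=0.0°): x'=0.0534, y'=-0.0925
  A=0.0066, B=-0.3551, C=(l²−L²−A²−y'²−z²)/(2L)=-0.2464
  √(A²+B²)=0.3552;  θ1 = -1.5522+2.3374 ≈ 0.7852
rotate P by −φ2: (-0.1068, 0.0000, -0.3551)
  e−x'=0.1668;  (l²−L²−(e−x')²−y'²−z²)/2L = -0.2998
  √(A²+B²)=0.3923;  θ2 = -1.1316+2.4405 ≈ 1.3088
arm 3 (φ=240.0°): x'=0.0534, y'=0.0925
  e−x'=0.0066;  (l²−L²−(e−x')²−y'²−z²)/2L = -0.2464
  γ=atan2(-0.3551,0.0066)=-1.5522;  ψ=arccos(-0.6937)=2.3374;  θ3=γ+ψ≈0.7852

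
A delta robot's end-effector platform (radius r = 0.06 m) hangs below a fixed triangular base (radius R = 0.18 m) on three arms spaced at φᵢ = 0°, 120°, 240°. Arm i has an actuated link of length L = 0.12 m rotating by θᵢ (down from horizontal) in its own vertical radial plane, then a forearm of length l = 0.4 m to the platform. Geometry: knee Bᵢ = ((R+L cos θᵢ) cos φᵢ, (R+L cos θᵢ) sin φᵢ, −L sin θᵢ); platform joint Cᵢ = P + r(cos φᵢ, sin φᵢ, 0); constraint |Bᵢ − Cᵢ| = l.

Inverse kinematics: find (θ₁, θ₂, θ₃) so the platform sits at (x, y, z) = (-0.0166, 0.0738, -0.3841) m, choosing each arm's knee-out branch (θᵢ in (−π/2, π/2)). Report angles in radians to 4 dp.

φ1=0.0° → target in arm frame (-0.0166, 0.0738)
  A=0.1366, B=-0.3841, C=(l²−L²−A²−y'²−z²)/(2L)=-0.1085
  γ=atan2(-0.3841,0.1366)=-1.2291;  ψ=arccos(-0.2661)=1.8402;  θ1=γ+ψ≈0.6111
φ2=120.0° → target in arm frame (0.0722, -0.0225)
  A cos θ + B sin θ = C:  0.0478·cos θ + -0.3841·sin θ = -0.0197
  θ2 = atan2(B,A) + arccos(C/0.3871) = 0.1747
rotate P by −φ3: (-0.0556, -0.0513, -0.3841)
  A cos θ + B sin θ = C:  0.1756·cos θ + -0.3841·sin θ = -0.1475
  γ=atan2(-0.3841,0.1756)=-1.1420;  ψ=arccos(-0.3493)=1.9276;  θ3=γ+ψ≈0.7856

θ₁ = 0.6111, θ₂ = 0.1747, θ₃ = 0.7856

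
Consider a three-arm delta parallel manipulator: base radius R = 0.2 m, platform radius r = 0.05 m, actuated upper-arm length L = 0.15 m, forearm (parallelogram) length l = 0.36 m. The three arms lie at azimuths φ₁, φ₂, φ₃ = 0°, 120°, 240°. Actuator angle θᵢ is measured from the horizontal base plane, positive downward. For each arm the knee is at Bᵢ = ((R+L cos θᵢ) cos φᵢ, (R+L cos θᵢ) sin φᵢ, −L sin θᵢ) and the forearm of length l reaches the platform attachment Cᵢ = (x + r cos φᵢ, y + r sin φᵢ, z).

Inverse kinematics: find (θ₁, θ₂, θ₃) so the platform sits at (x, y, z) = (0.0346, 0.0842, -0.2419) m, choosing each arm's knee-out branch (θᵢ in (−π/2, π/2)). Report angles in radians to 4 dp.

arm 1 (φ=0.0°): x'=0.0346, y'=0.0842
  A cos θ + B sin θ = C:  0.1154·cos θ + -0.2419·sin θ = 0.0939
  γ=atan2(-0.2419,0.1154)=-1.1257;  ψ=arccos(0.3504)=1.2127;  θ1=γ+ψ≈0.0871
arm 2 (φ=120.0°): x'=0.0556, y'=-0.0721
  e−x'=0.0944;  (l²−L²−(e−x')²−y'²−z²)/2L = 0.1149
  θ2 = atan2(B,A) + arccos(C/0.2597) = -0.0866
rotate P by −φ3: (-0.0902, -0.0121, -0.2419)
  e−x'=0.2402;  (l²−L²−(e−x')²−y'²−z²)/2L = -0.0309
  γ=atan2(-0.2419,0.2402)=-0.7889;  ψ=arccos(-0.0906)=1.6615;  θ3=γ+ψ≈0.8727

θ₁ = 0.0871, θ₂ = -0.0866, θ₃ = 0.8727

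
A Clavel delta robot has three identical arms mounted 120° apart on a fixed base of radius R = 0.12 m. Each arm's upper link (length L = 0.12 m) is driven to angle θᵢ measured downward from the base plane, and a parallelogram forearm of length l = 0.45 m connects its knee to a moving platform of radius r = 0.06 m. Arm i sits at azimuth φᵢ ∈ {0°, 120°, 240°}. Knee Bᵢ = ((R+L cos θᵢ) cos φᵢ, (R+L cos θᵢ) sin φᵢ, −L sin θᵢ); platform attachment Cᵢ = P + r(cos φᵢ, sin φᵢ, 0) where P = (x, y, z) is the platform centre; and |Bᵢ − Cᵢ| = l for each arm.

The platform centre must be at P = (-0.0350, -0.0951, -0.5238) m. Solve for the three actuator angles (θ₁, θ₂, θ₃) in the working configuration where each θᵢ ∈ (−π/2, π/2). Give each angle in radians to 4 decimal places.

φ1=0.0° → target in arm frame (-0.0350, -0.0951)
  A cos θ + B sin θ = C:  0.0950·cos θ + -0.5238·sin θ = -0.4347
  θ1 = atan2(B,A) + arccos(C/0.5323) = 1.1350
arm 2 (φ=120.0°): x'=-0.0649, y'=0.0779
  A cos θ + B sin θ = C:  0.1249·cos θ + -0.5238·sin θ = -0.4497
  γ=atan2(-0.5238,0.1249)=-1.3368;  ψ=arccos(-0.8351)=2.5590;  θ2=γ+ψ≈1.2222
φ3=240.0° → target in arm frame (0.0999, 0.0172)
  A cos θ + B sin θ = C:  -0.0399·cos θ + -0.5238·sin θ = -0.3673
  √(A²+B²)=0.5253;  θ3 = -1.6467+2.3451 ≈ 0.6983

θ₁ = 1.1350, θ₂ = 1.2222, θ₃ = 0.6983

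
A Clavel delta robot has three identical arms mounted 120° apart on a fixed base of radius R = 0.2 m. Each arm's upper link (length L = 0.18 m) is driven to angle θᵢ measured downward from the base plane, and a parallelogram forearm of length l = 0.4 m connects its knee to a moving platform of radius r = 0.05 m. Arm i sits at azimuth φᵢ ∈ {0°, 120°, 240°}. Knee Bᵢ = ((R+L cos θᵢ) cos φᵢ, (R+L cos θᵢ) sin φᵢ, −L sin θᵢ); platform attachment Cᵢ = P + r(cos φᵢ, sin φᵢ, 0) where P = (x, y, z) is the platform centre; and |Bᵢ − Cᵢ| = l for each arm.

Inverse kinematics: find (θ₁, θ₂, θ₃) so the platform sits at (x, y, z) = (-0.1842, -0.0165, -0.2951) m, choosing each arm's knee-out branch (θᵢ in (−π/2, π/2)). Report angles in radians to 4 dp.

rotate P by −φ1: (-0.1842, -0.0165, -0.2951)
  A cos θ + B sin θ = C:  0.3342·cos θ + -0.2951·sin θ = -0.1985
  θ1 = atan2(B,A) + arccos(C/0.4458) = 1.3088
φ2=120.0° → target in arm frame (0.0778, 0.1678)
  e−x'=0.0722;  (l²−L²−(e−x')²−y'²−z²)/2L = 0.0199
  θ2 = atan2(B,A) + arccos(C/0.3038) = 0.1744
φ3=240.0° → target in arm frame (0.1064, -0.1513)
  A cos θ + B sin θ = C:  0.0436·cos θ + -0.2951·sin θ = 0.0437
  θ3 = atan2(B,A) + arccos(C/0.2983) = -0.0003

θ₁ = 1.3088, θ₂ = 0.1744, θ₃ = -0.0003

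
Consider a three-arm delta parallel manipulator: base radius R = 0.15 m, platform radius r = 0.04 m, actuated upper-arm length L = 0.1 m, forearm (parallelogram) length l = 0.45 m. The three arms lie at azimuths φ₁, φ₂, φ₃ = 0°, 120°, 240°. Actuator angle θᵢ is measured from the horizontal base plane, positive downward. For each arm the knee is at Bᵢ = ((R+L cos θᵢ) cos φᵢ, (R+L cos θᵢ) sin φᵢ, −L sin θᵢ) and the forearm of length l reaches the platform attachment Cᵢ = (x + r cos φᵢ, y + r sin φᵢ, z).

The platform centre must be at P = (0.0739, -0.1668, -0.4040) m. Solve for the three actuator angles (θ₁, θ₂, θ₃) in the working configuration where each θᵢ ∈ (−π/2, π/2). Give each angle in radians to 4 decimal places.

rotate P by −φ1: (0.0739, -0.1668, -0.4040)
  A cos θ + B sin θ = C:  0.0361·cos θ + -0.4040·sin θ = 0.0008
  γ=atan2(-0.4040,0.0361)=-1.4817;  ψ=arccos(0.0020)=1.5688;  θ1=γ+ψ≈0.0872
arm 2 (φ=120.0°): x'=-0.1814, y'=0.0194
  A cos θ + B sin θ = C:  0.2914·cos θ + -0.4040·sin θ = -0.2800
  γ=atan2(-0.4040,0.2914)=-0.9459;  ψ=arccos(-0.5622)=2.1678;  θ2=γ+ψ≈1.2219
rotate P by −φ3: (0.1075, 0.1474, -0.4040)
  e−x'=0.0025;  (l²−L²−(e−x')²−y'²−z²)/2L = 0.0378
  θ3 = atan2(B,A) + arccos(C/0.4040) = -0.0874

θ₁ = 0.0872, θ₂ = 1.2219, θ₃ = -0.0874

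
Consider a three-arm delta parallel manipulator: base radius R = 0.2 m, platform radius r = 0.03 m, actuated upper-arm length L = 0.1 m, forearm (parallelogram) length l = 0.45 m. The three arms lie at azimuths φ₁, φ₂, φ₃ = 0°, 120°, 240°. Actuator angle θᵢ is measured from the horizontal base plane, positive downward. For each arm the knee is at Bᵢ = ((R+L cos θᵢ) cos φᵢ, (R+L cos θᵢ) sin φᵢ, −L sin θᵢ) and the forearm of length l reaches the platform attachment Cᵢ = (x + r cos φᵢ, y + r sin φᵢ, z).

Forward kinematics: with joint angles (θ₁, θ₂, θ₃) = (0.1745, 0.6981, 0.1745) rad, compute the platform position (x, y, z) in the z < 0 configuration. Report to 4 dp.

O1 = (0.2685·cos0.0°, 0.2685·sin0.0°, -0.0174) = (0.2685, 0.0000, -0.0174)
O2 = (0.2466·cos120.0°, 0.2466·sin120.0°, -0.0643) = (-0.1233, 0.2136, -0.0643)
arm 3 at φ=240.0°: e+L cos θ3 = 0.2685;  O3 = (-0.1342, -0.2325, -0.0174)
subtract pairs → two planes through P
plane₁₂: -0.7836x+0.4271y+-0.0938z = -0.0074
Cramer: x(z) = 0.0049-0.0616z;  y(z) = -0.0085+0.1067z
into |P−O₁|² = l²: 1.0152z² + 0.0654z + -0.1326 = 0;  Δ = 0.5429;  z = -0.3951 or 0.3307 → z<0 root = -0.3951
x = 0.0292, y = -0.0506

(0.0292, -0.0506, -0.3951)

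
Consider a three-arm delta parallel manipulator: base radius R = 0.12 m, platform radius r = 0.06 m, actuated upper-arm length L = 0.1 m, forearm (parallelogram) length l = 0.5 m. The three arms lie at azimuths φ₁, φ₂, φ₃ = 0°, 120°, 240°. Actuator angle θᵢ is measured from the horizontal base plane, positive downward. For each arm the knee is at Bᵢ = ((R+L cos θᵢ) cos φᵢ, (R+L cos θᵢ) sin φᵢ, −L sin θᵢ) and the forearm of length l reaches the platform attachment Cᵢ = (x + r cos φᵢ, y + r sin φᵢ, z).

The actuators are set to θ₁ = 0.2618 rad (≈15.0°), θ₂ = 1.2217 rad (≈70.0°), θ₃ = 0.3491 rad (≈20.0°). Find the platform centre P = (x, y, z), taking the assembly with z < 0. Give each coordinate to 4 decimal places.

(0.1154, -0.1702, -0.4942)

arm 1 at φ=0.0°: e+L cos θ1 = 0.1566;  O1 = (0.1566, 0.0000, -0.0259)
O2 = (0.0942·cos120.0°, 0.0942·sin120.0°, -0.0940) = (-0.0471, 0.0816, -0.0940)
O3 = (0.1540·cos240.0°, 0.1540·sin240.0°, -0.0342) = (-0.0770, -0.1333, -0.0342)
eliminate P² terms by subtracting sphere 1 from 2 and 3
linear system: -0.4074x+0.1632y = -0.0075−-0.1362z; -0.4672x+-0.2667y = -0.0003−-0.0166z
det = 0.1849;  x = 0.0111+-0.2111z,  y = -0.0182+0.3074z
quadratic in z: (1.1391)z²+(0.1020)z+(-0.2278)=0, √Δ=1.0239 → z ∈ {-0.4942, 0.4047}; z = -0.4942 (taking z<0)
x = 0.1154, y = -0.1702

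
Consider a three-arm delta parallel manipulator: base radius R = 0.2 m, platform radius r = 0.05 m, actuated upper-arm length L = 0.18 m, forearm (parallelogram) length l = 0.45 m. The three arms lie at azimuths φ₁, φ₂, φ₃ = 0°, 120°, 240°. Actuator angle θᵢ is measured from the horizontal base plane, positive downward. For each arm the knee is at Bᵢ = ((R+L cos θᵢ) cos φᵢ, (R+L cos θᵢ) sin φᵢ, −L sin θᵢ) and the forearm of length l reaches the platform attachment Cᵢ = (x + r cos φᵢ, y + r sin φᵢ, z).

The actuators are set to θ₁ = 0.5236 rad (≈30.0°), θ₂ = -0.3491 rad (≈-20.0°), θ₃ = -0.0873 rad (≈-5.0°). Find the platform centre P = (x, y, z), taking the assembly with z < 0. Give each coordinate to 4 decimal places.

(-0.0895, 0.0229, -0.3036)

arm 1 at φ=0.0°: e+L cos θ1 = 0.3059;  O1 = (0.3059, 0.0000, -0.0900)
arm 2 at φ=120.0°: e+L cos θ2 = 0.3191;  O2 = (-0.1596, 0.2764, 0.0616)
O3 = (0.3293·cos240.0°, 0.3293·sin240.0°, 0.0157) = (-0.1647, -0.2852, 0.0157)
subtract pairs → two planes through P
[-0.9309 0.5528 0.3031]·P = 0.0040;  [-0.9411 -0.5704 0.2114]·P = 0.0070
Cramer: x(z) = -0.0059+0.2756z;  y(z) = -0.0027-0.0842z
into |P−O₁|² = l²: 1.0831z² + 0.0086z + -0.0972 = 0;  Δ = 0.4212;  z = -0.3036 or 0.2957 → z<0 root = -0.3036
x = -0.0895, y = 0.0229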